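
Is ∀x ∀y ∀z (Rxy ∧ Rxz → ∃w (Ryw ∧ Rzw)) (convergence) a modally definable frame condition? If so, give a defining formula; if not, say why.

Yes: it is convergence, defined by the .2 schema ◇□r → □◇r.

Yes — defined by ◇□r → □◇r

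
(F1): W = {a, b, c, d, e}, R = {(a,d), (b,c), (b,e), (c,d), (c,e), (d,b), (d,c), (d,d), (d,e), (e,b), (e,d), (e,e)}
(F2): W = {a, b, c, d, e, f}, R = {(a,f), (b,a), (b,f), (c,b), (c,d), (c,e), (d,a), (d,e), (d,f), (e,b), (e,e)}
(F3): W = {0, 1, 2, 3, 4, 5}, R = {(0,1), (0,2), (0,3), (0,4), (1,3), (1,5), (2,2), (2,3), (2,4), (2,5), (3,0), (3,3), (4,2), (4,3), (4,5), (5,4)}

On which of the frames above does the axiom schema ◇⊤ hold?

(F1), (F3)

The schema corresponds to seriality: ∀x ∃y Rxy.
(F1): holds.
(F2): fails — world f has no successor.
(F3): holds.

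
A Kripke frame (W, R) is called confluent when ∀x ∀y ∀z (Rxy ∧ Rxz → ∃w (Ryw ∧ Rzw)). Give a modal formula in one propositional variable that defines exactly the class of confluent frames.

◇□p → □◇p

This is convergence; the standard corresponding axiom is .2: ◇□p → □◇p.
Suppose ◇□p→□◇p is valid. Take Rxy, Rxz and set V(p)={w : Ryw}. Then □p at y so ◇□p at x, so □◇p at x, so ◇p at z, giving w with Rzw and Ryw.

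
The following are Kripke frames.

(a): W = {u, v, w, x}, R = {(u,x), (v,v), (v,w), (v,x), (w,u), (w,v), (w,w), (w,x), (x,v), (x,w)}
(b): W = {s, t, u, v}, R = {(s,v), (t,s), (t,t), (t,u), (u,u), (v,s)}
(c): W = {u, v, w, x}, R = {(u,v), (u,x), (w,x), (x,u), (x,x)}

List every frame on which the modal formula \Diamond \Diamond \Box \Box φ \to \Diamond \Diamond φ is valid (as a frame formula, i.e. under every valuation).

Frame correspondent (Sahlqvist): \forall x \forall y (x R^2 y \to \exists w (y R^2 w \wedge x R^2 w)) — i.e. a generalized confluence (Geach) condition.
(a): condition met.
(b): condition met.
(c): fails — xR²v but no t with vR²t and xR²t.

(a), (b)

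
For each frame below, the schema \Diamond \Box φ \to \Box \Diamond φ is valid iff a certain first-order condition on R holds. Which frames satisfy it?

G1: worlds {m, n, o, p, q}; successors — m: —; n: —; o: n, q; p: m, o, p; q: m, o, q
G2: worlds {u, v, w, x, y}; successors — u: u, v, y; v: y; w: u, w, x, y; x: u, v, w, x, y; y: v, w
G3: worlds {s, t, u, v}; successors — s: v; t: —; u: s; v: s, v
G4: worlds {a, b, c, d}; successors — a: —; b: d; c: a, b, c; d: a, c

Frame correspondent (Sahlqvist): \forall x \forall y \forall z (Rxy \wedge Rxz \to \exists w (Ryw \wedge Rzw)) — i.e. convergence.
G1: fails — Ron and Ron but n and n have no common successor.
G2: fails — Ruv and Ruy but v and y have no common successor.
G3: ✓.
G4: fails — Rcc and Rcb but c and b have no common successor.
Valid on: G3.

G3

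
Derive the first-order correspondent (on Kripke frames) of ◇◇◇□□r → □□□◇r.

∀x ∀y ∀z ((xR³y ∧ xR³z) → ∃w (yR²w ∧ zRw))

This is a Sahlqvist (Geach-type) schema ◇^3□^2r → □^3◇^1r.
Minimal-valuation argument: fix x; take any y with xR^3y and any z with xR^3z. Set V(r) to the set of worlds R-reachable from y in exactly 2 steps. Then □^2r holds at y, so the antecedent holds at x; validity forces ◇^1r at z, giving a w with zR^1w and yR^2w.
First-order correspondent: ∀x ∀y ∀z ((xR³y ∧ xR³z) → ∃w (yR²w ∧ zRw)).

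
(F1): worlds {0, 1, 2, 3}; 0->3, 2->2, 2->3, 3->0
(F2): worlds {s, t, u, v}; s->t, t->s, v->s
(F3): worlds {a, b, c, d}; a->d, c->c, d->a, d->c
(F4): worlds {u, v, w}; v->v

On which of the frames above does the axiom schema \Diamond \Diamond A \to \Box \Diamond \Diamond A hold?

(F4)

This is the axiom for a generalized confluence (Geach) condition; its first-order frame correspondent is \forall x \forall y \forall z ((x R^2 y \wedge xRz) \to \exists w (y = w \wedge z R^2 w)).
(F1): fails — 0R²0, 0R3 but no w with 0=w and 3R²w.
(F2): fails — sR²s, sRt but no w with s=w and tR²w.
(F3): fails — aR²a, aRd but no w with a=w and dR²w.
(F4): satisfies the condition.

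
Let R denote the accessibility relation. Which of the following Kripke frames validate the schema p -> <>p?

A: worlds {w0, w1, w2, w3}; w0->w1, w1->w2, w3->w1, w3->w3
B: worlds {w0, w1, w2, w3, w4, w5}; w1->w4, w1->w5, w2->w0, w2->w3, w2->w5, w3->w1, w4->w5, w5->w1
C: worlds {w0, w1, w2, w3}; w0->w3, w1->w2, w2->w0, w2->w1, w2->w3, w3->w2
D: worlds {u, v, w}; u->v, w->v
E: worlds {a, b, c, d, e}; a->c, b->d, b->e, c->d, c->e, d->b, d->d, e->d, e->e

This is the axiom for reflexivity; its first-order frame correspondent is forall x Rxx.
A: fails — world w0 does not see itself.
B: fails — world w0 does not see itself.
C: fails — world w0 does not see itself.
D: fails — world u does not see itself.
E: fails — world a does not see itself.

none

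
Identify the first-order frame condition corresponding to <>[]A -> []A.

the Euclidean property

This is frame-equivalent to ◇A → □◇A (substitute ¬A for A and contrapose).
Suppose ◇A→□◇A is valid. Take Rxy, Rxz and set V(A)={y}. Then ◇A at x, so □◇A at x, so ◇A at z, so some w with Rzw has A; w=y, i.e. Rzy. By symmetry of the argument, Ryz.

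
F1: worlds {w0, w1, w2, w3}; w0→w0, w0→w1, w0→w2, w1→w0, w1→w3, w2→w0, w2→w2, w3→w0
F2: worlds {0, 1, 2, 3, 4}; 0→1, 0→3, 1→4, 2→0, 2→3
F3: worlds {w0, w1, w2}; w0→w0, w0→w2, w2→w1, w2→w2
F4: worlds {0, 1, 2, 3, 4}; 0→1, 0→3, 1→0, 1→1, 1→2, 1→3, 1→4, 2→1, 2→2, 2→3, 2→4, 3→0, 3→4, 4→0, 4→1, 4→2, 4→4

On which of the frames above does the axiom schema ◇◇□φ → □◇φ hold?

This is the axiom for a generalized confluence (Geach) condition; its first-order frame correspondent is ∀x ∀y ∀z ((xR²y ∧ xRz) → ∃w (yRw ∧ zRw)).
F1: holds.
F2: fails — 0R²4, 0R1 but no w with 4Rw and 1Rw.
F3: fails — w0R²w1, w0Rw0 but no w with w1Rw and w0Rw.
F4: fails — 0R²0, 0R3 but no w with 0Rw and 3Rw.

F1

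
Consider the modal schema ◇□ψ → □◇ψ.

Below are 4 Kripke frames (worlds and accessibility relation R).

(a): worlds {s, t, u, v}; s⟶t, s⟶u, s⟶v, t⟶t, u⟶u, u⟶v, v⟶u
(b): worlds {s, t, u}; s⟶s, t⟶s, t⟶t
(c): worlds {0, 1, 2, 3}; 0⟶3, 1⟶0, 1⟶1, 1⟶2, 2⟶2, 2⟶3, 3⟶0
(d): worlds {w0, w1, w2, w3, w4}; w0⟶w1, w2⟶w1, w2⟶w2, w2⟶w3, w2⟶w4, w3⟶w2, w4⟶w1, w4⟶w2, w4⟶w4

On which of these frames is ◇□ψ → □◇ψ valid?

This is the axiom for convergence; its first-order frame correspondent is ∀x ∀y ∀z (Rxy ∧ Rxz → ∃w (Ryw ∧ Rzw)).
(a): fails — Rsv and Rst but v and t have no common successor.
(b): holds.
(c): fails — R10 and R11 but 0 and 1 have no common successor.
(d): fails — Rw0w1 and Rw0w1 but w1 and w1 have no common successor.
Valid on: (b).

(b)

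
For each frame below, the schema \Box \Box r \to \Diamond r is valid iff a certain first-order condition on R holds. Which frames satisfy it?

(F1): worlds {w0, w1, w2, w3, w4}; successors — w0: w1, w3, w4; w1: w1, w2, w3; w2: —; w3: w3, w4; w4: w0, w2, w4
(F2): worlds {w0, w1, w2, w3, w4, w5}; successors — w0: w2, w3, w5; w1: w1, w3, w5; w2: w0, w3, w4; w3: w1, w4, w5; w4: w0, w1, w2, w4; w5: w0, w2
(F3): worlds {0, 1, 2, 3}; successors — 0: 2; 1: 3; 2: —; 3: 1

This is the axiom for a generalized confluence (Geach) condition; its first-order frame correspondent is \forall x \exists w (x R^2 w \wedge xRw).
(F1): fails — at w2 but no w with w2R²w and w2Rw.
(F2): satisfies the condition.
(F3): fails — at 0 but no w with 0R²w and 0Rw.
Valid on: (F2).

(F2)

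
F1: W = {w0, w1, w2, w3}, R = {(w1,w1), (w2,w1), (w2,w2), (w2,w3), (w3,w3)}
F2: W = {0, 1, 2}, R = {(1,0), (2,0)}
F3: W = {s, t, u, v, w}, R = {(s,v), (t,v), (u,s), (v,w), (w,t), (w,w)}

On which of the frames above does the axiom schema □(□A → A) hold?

Frame correspondent (Sahlqvist): ∀x ∀y (Rxy → Ryy) — i.e. shift-reflexivity.
F1: satisfies the condition.
F2: fails — R10 but not R00.
F3: fails — Rwt but not Rtt.
Valid on: F1.

F1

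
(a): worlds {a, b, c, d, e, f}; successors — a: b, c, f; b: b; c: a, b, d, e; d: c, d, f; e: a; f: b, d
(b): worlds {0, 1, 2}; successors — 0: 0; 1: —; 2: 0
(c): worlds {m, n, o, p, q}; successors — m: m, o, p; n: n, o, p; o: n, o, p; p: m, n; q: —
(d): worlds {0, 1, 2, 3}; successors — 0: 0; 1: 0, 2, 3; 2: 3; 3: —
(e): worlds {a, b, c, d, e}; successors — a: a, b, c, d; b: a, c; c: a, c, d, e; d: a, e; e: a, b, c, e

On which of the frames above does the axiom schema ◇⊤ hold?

(a), (e)

This is the axiom for seriality; its first-order frame correspondent is ∀x ∃y Rxy.
(a): holds.
(b): fails — world 1 has no successor.
(c): fails — world q has no successor.
(d): fails — world 3 has no successor.
(e): holds.
Valid on: (a), (e).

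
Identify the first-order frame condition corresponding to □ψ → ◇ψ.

Seriality

Suppose □ψ→◇ψ is valid. At any x set V(ψ)=W. Then □ψ at x, so ◇ψ at x, so x has a successor.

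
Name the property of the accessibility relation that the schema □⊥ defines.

Emptiness of R

□⊥ is valid iff no world has any successor (otherwise □⊥ fails at any world with one).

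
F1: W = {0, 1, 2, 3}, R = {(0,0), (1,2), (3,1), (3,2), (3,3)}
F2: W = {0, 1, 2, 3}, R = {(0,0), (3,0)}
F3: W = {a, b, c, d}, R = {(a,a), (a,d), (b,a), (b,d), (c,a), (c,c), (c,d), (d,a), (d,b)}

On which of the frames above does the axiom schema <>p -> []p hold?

F2

This is the axiom for partial functionality; its first-order frame correspondent is forall x forall y forall z (Rxy & Rxz -> y = z).
F1: fails — 3 sees both 1 and 2.
F2: holds.
F3: fails — a sees both a and d.
Valid on: F2.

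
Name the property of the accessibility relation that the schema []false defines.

□⊥ is valid iff no world has any successor (otherwise □⊥ fails at any world with one).

emptiness of R: forall x forall y ~Rxy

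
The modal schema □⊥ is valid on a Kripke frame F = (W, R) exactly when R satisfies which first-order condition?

This is the Ver axiom.
Its frame correspondent is emptiness of R — ∀x ∀y ¬Rxy.

Emptiness of R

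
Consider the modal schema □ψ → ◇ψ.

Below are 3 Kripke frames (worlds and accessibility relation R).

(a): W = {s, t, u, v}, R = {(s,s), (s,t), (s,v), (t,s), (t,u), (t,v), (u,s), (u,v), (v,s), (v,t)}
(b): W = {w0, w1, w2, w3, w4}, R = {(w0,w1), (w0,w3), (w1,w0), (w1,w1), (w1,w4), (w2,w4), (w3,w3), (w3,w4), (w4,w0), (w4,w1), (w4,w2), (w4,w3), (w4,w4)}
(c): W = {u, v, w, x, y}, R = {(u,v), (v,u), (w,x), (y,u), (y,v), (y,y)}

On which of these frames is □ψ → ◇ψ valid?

This is the axiom for seriality; its first-order frame correspondent is ∀x ∃y Rxy.
(a): holds.
(b): holds.
(c): fails — world x has no successor.
Valid on: (a), (b).

(a), (b)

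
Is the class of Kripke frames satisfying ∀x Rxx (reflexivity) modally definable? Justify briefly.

Yes, by □p → p

This is a Sahlqvist condition; the T axiom □p → p defines it.
Suppose □p→p is valid. At any x set V(p)={w : Rxw}. Then □p holds at x, so p holds at x, i.e. Rxx.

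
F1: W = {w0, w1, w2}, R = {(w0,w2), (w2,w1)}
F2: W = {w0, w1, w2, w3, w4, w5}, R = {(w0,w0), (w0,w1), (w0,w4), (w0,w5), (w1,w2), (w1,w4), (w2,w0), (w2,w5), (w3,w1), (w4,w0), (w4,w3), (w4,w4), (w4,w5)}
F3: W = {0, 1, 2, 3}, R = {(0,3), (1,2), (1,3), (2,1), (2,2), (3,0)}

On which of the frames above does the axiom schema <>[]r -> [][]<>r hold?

The schema corresponds to a generalized confluence (Geach) condition: forall x forall y forall z ((xRy & x R^2 z) -> exists w (yRw & zRw)).
F1: fails — w0Rw2, w0R²w1 but no w with w2Rw and w1Rw.
F2: fails — w0Rw0, w0R²w5 but no w with w0Rw and w5Rw.
F3: fails — 0R3, 0R²0 but no w with 3Rw and 0Rw.

none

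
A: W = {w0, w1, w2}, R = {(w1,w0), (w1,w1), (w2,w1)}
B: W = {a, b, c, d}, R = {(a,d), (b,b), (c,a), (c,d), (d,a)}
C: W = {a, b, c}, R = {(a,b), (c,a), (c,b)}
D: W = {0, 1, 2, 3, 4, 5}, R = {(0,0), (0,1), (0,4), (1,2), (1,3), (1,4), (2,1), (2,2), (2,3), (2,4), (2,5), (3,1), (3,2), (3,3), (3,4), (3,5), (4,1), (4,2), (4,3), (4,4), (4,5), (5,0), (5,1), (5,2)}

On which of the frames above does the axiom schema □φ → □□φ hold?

C

This is the axiom for transitivity; its first-order frame correspondent is ∀x ∀y ∀z (Rxy ∧ Ryz → Rxz).
A: fails — Rw2w1 and Rw1w0 but not Rw2w0.
B: fails — Rad and Rda but not Raa.
C: ✓.
D: fails — R12 and R25 but not R15.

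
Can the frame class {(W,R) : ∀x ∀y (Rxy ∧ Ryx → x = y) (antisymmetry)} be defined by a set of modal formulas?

Modal frame validity is preserved under surjective bounded morphisms.
The 8-cycle (worlds s,t,u,v,w,x,y,z with s→t→u→v→w→x→y→z→s) is antisymmetric. Sending even-indexed worlds to s and odd-indexed worlds to t is a surjective bounded morphism onto the two-world frame with s↔t, which is not antisymmetric.
So no modal formula (or set of formulas) defines exactly the antisymmetric frames.

No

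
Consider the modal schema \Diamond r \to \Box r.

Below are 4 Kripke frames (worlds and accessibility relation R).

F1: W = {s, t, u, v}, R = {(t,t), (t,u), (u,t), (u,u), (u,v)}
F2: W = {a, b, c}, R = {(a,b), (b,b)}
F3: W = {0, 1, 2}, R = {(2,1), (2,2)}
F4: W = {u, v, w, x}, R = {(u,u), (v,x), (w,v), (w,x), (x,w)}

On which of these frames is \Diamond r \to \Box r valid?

Frame correspondent (Sahlqvist): \forall x \forall y \forall z (Rxy \wedge Rxz \to y = z) — i.e. partial functionality.
F1: fails — t sees both t and u.
F2: holds.
F3: fails — 2 sees both 1 and 2.
F4: fails — w sees both v and x.
Valid on: F2.

F2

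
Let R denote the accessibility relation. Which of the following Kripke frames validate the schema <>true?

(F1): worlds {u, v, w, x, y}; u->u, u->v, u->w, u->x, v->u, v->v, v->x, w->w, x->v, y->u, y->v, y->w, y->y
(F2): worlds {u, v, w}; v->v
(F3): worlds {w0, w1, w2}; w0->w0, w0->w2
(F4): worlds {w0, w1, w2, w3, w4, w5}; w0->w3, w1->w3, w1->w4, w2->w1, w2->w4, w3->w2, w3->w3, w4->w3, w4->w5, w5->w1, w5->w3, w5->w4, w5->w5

(F1), (F4)

The schema corresponds to seriality: forall x exists y Rxy.
(F1): holds.
(F2): fails — world u has no successor.
(F3): fails — world w1 has no successor.
(F4): holds.
Valid on: (F1), (F4).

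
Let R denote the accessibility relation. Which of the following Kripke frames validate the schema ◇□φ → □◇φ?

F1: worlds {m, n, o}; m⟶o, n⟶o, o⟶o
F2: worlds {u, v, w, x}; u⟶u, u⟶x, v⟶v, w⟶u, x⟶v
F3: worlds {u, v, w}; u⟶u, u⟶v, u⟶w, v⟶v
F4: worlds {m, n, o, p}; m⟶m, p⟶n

F1

Frame correspondent (Sahlqvist): ∀x ∀y ∀z (Rxy ∧ Rxz → ∃w (Ryw ∧ Rzw)) — i.e. convergence.
F1: holds.
F2: fails — Ruu and Rux but u and x have no common successor.
F3: fails — Ruv and Ruw but v and w have no common successor.
F4: fails — Rpn and Rpn but n and n have no common successor.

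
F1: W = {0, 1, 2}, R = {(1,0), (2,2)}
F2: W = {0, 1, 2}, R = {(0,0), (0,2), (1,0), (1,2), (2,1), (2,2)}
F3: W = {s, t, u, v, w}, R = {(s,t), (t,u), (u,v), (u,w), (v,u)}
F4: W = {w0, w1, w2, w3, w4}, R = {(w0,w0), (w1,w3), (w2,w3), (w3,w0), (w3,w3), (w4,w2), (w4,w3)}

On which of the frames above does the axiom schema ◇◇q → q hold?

F1

The schema corresponds to a generalized confluence (Geach) condition: ∀x ∀y (xR²y → ∃w (y = w ∧ x = w)).
F1: ✓.
F2: fails — 0R²1 but 1 ≠ 0.
F3: fails — sR²u but u ≠ s.
F4: fails — w1R²w0 but w0 ≠ w1.
Valid on: F1.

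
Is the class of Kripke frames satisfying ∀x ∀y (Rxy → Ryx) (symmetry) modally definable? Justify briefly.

Yes, by p → □◇p

This is a Sahlqvist condition; the B axiom p → □◇p defines it.
Suppose p→□◇p is valid. Take Rxy and set V(p)={x}. Then p at x, so □◇p at x, so ◇p at y, so some z with Ryz has p; z=x, i.e. Ryx.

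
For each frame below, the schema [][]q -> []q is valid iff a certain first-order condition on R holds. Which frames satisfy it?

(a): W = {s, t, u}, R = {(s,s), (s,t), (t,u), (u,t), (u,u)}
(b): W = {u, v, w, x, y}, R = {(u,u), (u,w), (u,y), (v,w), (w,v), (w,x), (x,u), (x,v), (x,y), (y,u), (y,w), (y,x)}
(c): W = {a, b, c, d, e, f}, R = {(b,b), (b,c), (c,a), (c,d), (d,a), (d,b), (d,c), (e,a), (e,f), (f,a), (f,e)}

This is the axiom for density; its first-order frame correspondent is forall x forall y (Rxy -> exists z (Rxz & Rzy)).
(a): ✓.
(b): fails — Rwx but no z with Rwz and Rzx.
(c): fails — Rcd but no z with Rcz and Rzd.

(a)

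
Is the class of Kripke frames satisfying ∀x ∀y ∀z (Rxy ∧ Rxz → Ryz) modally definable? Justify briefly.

Definable; ◇p → □◇p defines it

This is a Sahlqvist condition; the 5 axiom ◇p → □◇p defines it.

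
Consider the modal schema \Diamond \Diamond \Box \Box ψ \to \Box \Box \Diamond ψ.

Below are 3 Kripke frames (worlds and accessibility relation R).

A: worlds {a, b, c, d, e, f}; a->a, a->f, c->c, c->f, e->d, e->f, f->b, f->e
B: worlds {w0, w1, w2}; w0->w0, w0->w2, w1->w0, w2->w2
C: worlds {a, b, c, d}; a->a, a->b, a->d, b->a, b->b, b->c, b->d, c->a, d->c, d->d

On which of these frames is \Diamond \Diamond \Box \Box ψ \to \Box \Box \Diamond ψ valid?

Frame correspondent (Sahlqvist): \forall x \forall y \forall z ((x R^2 y \wedge x R^2 z) \to \exists w (y R^2 w \wedge zRw)) — i.e. a generalized confluence (Geach) condition.
A: fails — aR²a, aR²b but no w with aR²w and bRw.
B: ✓.
C: ✓.

B, C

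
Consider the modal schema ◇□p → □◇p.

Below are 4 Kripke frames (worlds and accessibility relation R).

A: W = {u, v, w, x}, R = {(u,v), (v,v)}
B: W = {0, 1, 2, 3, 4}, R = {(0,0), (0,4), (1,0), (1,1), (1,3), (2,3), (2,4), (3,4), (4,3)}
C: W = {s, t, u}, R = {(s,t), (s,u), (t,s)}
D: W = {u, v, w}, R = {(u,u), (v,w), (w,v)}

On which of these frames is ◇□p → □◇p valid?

A, D

The schema corresponds to convergence: ∀x ∀y ∀z (Rxy ∧ Rxz → ∃w (Ryw ∧ Rzw)).
A: condition met.
B: fails — R00 and R04 but 0 and 4 have no common successor.
C: fails — Rsu and Rsu but u and u have no common successor.
D: condition met.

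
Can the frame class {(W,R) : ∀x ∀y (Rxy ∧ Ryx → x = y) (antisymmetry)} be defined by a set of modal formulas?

No — not modally definable

Any modally definable frame class is closed under surjective bounded morphisms.
The 4-cycle (worlds s,t,u,v with s→t→u→v→s) is antisymmetric. Sending even-indexed worlds to • and odd-indexed worlds to ∘ is a surjective bounded morphism onto the two-world frame with •↔∘, which is not antisymmetric.
Hence antisymmetry is not modally definable.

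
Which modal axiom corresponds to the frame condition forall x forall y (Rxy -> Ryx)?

r → □◇r

The condition is symmetry. The B schema r → □◇r defines it.
Suppose r→□◇r is valid. Take Rxy and set V(r)={x}. Then r at x, so □◇r at x, so ◇r at y, so some z with Ryz has r; z=x, i.e. Ryx.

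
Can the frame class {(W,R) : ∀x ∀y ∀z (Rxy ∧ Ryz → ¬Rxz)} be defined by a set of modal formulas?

Any modally definable frame class is closed under surjective bounded morphisms.
The 5-cycle (worlds w0,w1,w2,w3,w4 with w0→w1→w2→w3→w4→w0) is intransitive. Mapping every world to a single reflexive point • is a surjective bounded morphism; the reflexive point is not intransitive (R••∧R•• but R••).
So the class is not modally definable.

Not definable by any modal formula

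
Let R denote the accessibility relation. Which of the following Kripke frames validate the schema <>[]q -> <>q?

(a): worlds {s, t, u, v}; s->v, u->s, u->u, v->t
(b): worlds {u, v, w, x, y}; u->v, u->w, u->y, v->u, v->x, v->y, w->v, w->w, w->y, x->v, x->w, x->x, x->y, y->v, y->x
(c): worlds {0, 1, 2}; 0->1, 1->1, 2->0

Frame correspondent (Sahlqvist): forall x forall y (xRy -> exists w (yRw & xRw)) — i.e. a generalized confluence (Geach) condition.
(a): fails — sRv but no w with vRw and sRw.
(b): condition met.
(c): fails — 2R0 but no w with 0Rw and 2Rw.

(b)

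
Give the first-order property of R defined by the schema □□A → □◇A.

∀x ∀z (xRz → ∃w (xR²w ∧ zRw))

This is a Sahlqvist (Geach-type) schema ◇^0□^2A → □^1◇^1A.
First-order correspondent: ∀x ∀z (xRz → ∃w (xR²w ∧ zRw)).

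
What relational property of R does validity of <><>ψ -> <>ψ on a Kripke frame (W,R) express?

transitivity: forall x forall y forall z (Rxy & Ryz -> Rxz)

This schema is equivalent to the 4 axiom □ψ → □□ψ.
It corresponds to transitivity: forall x forall y forall z (Rxy & Ryz -> Rxz).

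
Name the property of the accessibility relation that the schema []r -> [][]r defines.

Transitivity

This is the 4 axiom.
It corresponds to transitivity: forall x forall y forall z (Rxy & Ryz -> Rxz).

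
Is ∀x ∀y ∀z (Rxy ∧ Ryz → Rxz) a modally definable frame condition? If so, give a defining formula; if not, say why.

Yes, by □p → □□p

This is a Sahlqvist condition; the 4 axiom □p → □□p defines it.
Suppose □p→□□p is valid. Take Rxy, Ryz and set V(p)={w : Rxw}. Then □p at x, so □□p at x, so □p at y, so p at z, i.e. Rxz.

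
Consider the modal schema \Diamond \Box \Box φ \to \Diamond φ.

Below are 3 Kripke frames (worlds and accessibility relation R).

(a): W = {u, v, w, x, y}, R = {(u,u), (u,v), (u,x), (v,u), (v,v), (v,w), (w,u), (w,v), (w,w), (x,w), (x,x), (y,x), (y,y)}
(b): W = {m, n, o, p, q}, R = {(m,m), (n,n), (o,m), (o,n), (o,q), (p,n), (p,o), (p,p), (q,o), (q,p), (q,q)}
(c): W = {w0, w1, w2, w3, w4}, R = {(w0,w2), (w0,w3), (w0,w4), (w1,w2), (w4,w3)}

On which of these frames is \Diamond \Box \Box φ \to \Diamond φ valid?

(a), (b)

The schema corresponds to a generalized confluence (Geach) condition: \forall x \forall y (xRy \to \exists w (y R^2 w \wedge xRw)).
(a): satisfies the condition.
(b): satisfies the condition.
(c): fails — w0Rw2 but no w with w2R²w and w0Rw.
Valid on: (a), (b).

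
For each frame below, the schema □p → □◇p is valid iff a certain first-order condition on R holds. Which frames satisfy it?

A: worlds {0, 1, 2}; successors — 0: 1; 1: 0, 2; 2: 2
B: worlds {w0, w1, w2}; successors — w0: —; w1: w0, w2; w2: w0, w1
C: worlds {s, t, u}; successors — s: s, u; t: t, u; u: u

C

This is the axiom for a generalized confluence (Geach) condition; its first-order frame correspondent is ∀x ∀z (xRz → ∃w (xRw ∧ zRw)).
A: fails — 0R1 but no w with 0Rw and 1Rw.
B: fails — w1Rw0 but no w with w1Rw and w0Rw.
C: ✓.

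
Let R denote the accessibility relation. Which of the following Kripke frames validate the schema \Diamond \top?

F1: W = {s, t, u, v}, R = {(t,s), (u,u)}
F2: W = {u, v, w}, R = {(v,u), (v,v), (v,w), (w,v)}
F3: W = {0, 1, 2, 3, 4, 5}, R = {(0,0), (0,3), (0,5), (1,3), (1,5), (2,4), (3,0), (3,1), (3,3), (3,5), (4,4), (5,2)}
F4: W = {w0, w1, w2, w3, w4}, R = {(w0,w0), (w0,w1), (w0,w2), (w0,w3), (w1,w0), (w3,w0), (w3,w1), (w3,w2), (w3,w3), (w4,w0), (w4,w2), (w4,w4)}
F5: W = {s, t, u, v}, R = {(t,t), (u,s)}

F3

Frame correspondent (Sahlqvist): \forall x \exists y Rxy — i.e. seriality.
F1: fails — world s has no successor.
F2: fails — world u has no successor.
F3: ✓.
F4: fails — world w2 has no successor.
F5: fails — world s has no successor.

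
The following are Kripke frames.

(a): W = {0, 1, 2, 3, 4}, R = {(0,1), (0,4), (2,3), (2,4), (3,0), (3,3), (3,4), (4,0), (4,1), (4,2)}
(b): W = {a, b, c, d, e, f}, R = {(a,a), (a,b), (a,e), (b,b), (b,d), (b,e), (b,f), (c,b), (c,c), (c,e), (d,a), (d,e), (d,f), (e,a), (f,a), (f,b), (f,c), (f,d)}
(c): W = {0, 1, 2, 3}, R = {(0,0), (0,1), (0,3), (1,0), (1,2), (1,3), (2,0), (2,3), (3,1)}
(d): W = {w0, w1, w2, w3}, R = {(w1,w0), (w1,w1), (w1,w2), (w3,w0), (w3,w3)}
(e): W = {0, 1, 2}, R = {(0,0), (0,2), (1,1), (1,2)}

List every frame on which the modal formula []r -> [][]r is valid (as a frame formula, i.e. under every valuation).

The schema corresponds to transitivity: forall x forall y forall z (Rxy & Ryz -> Rxz).
(a): fails — R34 and R42 but not R32.
(b): fails — Rbf and Rfc but not Rbc.
(c): fails — R10 and R01 but not R11.
(d): condition met.
(e): condition met.

(d), (e)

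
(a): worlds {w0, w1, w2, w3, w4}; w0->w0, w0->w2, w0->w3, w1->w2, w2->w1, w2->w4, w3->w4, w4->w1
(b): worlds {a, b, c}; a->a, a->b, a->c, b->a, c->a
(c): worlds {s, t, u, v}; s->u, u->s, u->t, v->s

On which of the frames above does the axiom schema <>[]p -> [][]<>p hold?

Frame correspondent (Sahlqvist): forall x forall y forall z ((xRy & x R^2 z) -> exists w (yRw & zRw)) — i.e. a generalized confluence (Geach) condition.
(a): fails — w0Rw0, w0R²w2 but no w with w0Rw and w2Rw.
(b): satisfies the condition.
(c): fails — sRu, sR²s but no w with uRw and sRw.
Valid on: (b).

(b)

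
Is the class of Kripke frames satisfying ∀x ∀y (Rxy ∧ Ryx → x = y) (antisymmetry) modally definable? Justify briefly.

No

Modal frame validity is preserved under surjective bounded morphisms.
The 4-cycle (worlds 0,1,2,3 with 0→1→2→3→0) is antisymmetric. Sending even-indexed worlds to a and odd-indexed worlds to b is a surjective bounded morphism onto the two-world frame with a↔b, which is not antisymmetric.
So the class is not modally definable.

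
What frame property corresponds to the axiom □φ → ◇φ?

Suppose □φ→◇φ is valid. At any x set V(φ)=W. Then □φ at x, so ◇φ at x, so x has a successor.
Conversely, on a frame with seriality the schema holds at every world under every valuation.
Frame condition: ∀x ∃y Rxy.

seriality: ∀x ∃y Rxy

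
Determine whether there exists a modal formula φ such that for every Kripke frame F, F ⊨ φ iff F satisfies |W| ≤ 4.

Not definable by any modal formula

If a class were modally definable it would be closed under disjoint unions (Goldblatt–Thomason).
Any modal formula valid on each of 5 disjoint one-world frames is valid on their disjoint union (validity is preserved under disjoint unions). Each one-world frame has |W|=1≤4, but the union has |W|=5.
So no modal formula (or set of formulas) defines exactly the |W|≤4 frames.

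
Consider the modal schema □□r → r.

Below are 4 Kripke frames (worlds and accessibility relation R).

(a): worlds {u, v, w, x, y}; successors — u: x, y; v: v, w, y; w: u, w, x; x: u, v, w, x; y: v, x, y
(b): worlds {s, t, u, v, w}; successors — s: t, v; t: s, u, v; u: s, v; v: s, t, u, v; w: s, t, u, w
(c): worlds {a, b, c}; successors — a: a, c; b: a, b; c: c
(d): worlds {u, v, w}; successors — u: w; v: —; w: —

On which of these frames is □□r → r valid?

Frame correspondent (Sahlqvist): ∀x ∃w (xR²w ∧ x = w) — i.e. a generalized confluence (Geach) condition.
(a): holds.
(b): holds.
(c): holds.
(d): fails — at u but no t with uR²t and u=t.

(a), (b), (c)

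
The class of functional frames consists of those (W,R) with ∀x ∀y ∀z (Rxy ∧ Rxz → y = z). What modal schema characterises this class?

This is partial functionality; the standard corresponding axiom is CD: ◇s → □s.
Suppose ◇s→□s is valid. Take Rxy, Rxz and set V(s)={y}. Then ◇s at x, so □s at x, so s at z, i.e. z=y.

◇s → □s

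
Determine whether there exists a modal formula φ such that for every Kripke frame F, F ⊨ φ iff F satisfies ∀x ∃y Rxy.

The condition is seriality. A defining modal formula is □q → ◇q.
Suppose □q→◇q is valid. At any x set V(q)=W. Then □q at x, so ◇q at x, so x has a successor.

Yes — defined by □q → ◇q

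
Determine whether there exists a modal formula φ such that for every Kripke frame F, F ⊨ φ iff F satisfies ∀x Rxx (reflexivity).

This is a Sahlqvist condition; the T axiom □p → p defines it.
Suppose □p→p is valid. At any x set V(p)={w : Rxw}. Then □p holds at x, so p holds at x, i.e. Rxx.

Yes, by □p → p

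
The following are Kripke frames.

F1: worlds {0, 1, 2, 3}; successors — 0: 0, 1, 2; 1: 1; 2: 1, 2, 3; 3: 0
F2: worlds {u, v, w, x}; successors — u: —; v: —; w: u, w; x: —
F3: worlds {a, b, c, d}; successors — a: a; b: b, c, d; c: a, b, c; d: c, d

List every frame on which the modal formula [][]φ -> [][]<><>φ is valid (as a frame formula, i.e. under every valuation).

This is the axiom for a generalized confluence (Geach) condition; its first-order frame correspondent is forall x forall z (x R^2 z -> exists w (x R^2 w & z R^2 w)).
F1: satisfies the condition.
F2: fails — wR²u but no t with wR²t and uR²t.
F3: satisfies the condition.

F1, F3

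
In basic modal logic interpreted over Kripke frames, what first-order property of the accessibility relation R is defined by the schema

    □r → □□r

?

Transitivity

Suppose □r→□□r is valid. Take Rxy, Ryz and set V(r)={w : Rxw}. Then □r at x, so □□r at x, so □r at y, so r at z, i.e. Rxz.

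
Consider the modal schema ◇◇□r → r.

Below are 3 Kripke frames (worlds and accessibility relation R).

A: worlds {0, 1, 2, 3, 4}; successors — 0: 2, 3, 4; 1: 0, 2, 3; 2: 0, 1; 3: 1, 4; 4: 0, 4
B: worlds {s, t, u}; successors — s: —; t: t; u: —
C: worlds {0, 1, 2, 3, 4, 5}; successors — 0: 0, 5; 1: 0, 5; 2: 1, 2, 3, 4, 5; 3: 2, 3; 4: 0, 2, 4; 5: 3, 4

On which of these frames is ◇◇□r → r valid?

The schema corresponds to a generalized confluence (Geach) condition: ∀x ∀y (xR²y → ∃w (yRw ∧ x = w)).
A: fails — 0R²0 but no w with 0Rw and 0=w.
B: holds.
C: fails — 0R²3 but no w with 3Rw and 0=w.

B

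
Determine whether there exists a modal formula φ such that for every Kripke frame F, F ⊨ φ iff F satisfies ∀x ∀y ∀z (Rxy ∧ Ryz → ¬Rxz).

No

Any modally definable frame class is closed under surjective bounded morphisms.
The 5-cycle (worlds s,t,u,v,w with s→t→u→v→w→s) is intransitive. Mapping every world to a single reflexive point • is a surjective bounded morphism; the reflexive point is not intransitive (R••∧R•• but R••).
So no modal formula (or set of formulas) defines exactly the intransitive frames.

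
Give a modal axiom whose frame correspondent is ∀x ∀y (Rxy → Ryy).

This is shift-reflexivity; the standard corresponding axiom is T□: □(□s → s).

□(□s → s)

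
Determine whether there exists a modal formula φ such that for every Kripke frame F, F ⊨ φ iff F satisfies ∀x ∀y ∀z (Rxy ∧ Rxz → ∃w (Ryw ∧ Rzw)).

Yes: it is convergence, defined by the .2 schema ◇□q → □◇q.
Suppose ◇□q→□◇q is valid. Take Rxy, Rxz and set V(q)={w : Ryw}. Then □q at y so ◇□q at x, so □◇q at x, so ◇q at z, giving w with Rzw and Ryw.

Definable; ◇□q → □◇q defines it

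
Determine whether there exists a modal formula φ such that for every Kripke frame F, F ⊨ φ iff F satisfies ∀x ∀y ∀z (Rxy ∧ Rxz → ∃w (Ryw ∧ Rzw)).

Definable; ◇□r → □◇r defines it

This is a Sahlqvist condition; the .2 axiom ◇□r → □◇r defines it.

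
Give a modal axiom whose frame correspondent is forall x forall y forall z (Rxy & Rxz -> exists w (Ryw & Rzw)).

This is convergence; the standard corresponding axiom is .2: ◇□s → □◇s.
Suppose ◇□s→□◇s is valid. Take Rxy, Rxz and set V(s)={w : Ryw}. Then □s at y so ◇□s at x, so □◇s at x, so ◇s at z, giving w with Rzw and Ryw.

◇□s → □◇s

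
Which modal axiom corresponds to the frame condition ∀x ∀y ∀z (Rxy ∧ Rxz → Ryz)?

◇q → □◇q

This is the Euclidean property; the standard corresponding axiom is 5: ◇q → □◇q.
Suppose ◇q→□◇q is valid. Take Rxy, Rxz and set V(q)={y}. Then ◇q at x, so □◇q at x, so ◇q at z, so some w with Rzw has q; w=y, i.e. Rzy. By symmetry of the argument, Ryz.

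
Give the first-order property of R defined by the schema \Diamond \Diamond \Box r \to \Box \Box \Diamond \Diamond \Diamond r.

\forall x \forall y \forall z ((x R^2 y \wedge x R^2 z) \to \exists w (yRw \wedge z R^3 w))

This is a Sahlqvist (Geach-type) schema ◇^2□^1r → □^2◇^3r.
Minimal-valuation argument: fix x; take any y with xR^2y and any z with xR^2z. Set V(r) to the set of worlds R-reachable from y in exactly 1 step. Then □^1r holds at y, so the antecedent holds at x; validity forces ◇^3r at z, giving a w with zR^3w and yR^1w.
First-order correspondent: \forall x \forall y \forall z ((x R^2 y \wedge x R^2 z) \to \exists w (yRw \wedge z R^3 w)).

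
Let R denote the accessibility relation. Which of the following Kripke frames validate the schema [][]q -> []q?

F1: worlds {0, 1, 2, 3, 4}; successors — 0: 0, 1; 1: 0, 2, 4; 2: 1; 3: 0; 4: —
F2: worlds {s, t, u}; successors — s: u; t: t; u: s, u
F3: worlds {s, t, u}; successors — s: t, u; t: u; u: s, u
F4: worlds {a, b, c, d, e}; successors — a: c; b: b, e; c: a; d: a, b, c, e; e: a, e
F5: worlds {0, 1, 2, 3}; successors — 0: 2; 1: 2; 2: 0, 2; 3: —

This is the axiom for density; its first-order frame correspondent is forall x forall y (Rxy -> exists z (Rxz & Rzy)).
F1: fails — R12 but no z with R1z and Rz2.
F2: condition met.
F3: fails — Rst but no z with Rsz and Rzt.
F4: fails — Rac but no z with Raz and Rzc.
F5: condition met.

F2, F5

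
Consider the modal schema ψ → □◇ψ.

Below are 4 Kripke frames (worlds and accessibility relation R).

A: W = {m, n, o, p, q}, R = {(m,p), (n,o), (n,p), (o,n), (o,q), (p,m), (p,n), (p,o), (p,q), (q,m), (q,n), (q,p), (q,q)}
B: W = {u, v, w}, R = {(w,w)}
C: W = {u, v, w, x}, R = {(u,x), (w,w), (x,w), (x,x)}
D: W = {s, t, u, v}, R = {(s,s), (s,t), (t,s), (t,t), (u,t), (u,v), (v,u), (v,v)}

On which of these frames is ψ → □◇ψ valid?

The schema corresponds to symmetry: ∀x ∀y (Rxy → Ryx).
A: fails — Rpo but not Rop.
B: ✓.
C: fails — Rxw but not Rwx.
D: fails — Rut but not Rtu.
Valid on: B.

B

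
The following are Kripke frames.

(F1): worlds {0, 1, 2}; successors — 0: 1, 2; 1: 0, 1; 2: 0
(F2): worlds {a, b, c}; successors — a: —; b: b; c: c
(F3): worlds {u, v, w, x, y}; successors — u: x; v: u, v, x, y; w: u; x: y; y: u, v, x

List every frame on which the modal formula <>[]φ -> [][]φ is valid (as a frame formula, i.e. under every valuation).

The schema corresponds to a generalized confluence (Geach) condition: forall x forall y forall z ((xRy & x R^2 z) -> exists w (yRw & z = w)).
(F1): fails — 0R2, 0R²1 but no w with 2Rw and 1=w.
(F2): ✓.
(F3): fails — vRu, vR²u but no t with uRt and u=t.
Valid on: (F2).

(F2)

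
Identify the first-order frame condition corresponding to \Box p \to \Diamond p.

Seriality

Suppose □p→◇p is valid. At any x set V(p)=W. Then □p at x, so ◇p at x, so x has a successor.
Conversely, any frame satisfying \forall x \exists y Rxy validates the schema.
So the correspondent is seriality.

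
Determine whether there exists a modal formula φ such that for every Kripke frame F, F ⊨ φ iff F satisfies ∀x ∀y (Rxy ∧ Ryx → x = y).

Modal frame validity is preserved under surjective bounded morphisms.
The 6-cycle (worlds s,t,u,v,w,x with s→t→u→v→w→x→s) is antisymmetric. Sending even-indexed worlds to a and odd-indexed worlds to b is a surjective bounded morphism onto the two-world frame with a↔b, which is not antisymmetric.
So no modal formula (or set of formulas) defines exactly the antisymmetric frames.

Not definable by any modal formula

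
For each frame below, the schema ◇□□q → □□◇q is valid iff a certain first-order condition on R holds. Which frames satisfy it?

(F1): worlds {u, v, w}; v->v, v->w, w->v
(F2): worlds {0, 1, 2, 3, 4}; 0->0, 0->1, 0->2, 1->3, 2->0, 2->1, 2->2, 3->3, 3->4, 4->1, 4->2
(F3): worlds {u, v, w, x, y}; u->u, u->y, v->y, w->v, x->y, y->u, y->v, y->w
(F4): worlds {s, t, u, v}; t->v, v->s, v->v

The schema corresponds to a generalized confluence (Geach) condition: ∀x ∀y ∀z ((xRy ∧ xR²z) → ∃w (yR²w ∧ zRw)).
(F1): ✓.
(F2): fails — 0R1, 0R²0 but no w with 1R²w and 0Rw.
(F3): fails — yRv, yR²v but no t with vR²t and vRt.
(F4): fails — tRv, tR²s but no w with vR²w and sRw.

(F1)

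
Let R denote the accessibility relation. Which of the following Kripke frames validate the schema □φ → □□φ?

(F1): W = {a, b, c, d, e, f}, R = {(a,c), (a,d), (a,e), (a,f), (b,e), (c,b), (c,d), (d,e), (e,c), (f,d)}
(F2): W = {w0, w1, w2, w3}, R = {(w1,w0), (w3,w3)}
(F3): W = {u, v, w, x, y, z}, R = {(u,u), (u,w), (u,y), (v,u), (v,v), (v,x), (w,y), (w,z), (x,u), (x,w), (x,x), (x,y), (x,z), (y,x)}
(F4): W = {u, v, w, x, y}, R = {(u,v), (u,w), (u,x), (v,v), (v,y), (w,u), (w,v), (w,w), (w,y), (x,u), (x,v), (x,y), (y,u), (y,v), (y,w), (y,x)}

This is the axiom for transitivity; its first-order frame correspondent is ∀x ∀y ∀z (Rxy ∧ Ryz → Rxz).
(F1): fails — Rde and Rec but not Rdc.
(F2): holds.
(F3): fails — Ryx and Rxw but not Ryw.
(F4): fails — Ruv and Rvy but not Ruy.
Valid on: (F2).

(F2)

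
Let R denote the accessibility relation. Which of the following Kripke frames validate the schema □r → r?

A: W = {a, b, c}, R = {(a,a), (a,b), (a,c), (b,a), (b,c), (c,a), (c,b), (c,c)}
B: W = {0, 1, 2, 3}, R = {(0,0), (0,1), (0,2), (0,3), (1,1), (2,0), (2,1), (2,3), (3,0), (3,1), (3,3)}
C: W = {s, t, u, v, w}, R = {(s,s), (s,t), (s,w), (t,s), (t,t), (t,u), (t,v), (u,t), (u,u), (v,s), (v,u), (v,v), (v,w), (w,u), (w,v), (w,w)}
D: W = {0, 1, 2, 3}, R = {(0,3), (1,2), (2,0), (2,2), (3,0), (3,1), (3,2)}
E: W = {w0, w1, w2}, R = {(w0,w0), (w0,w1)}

C

Frame correspondent (Sahlqvist): ∀x Rxx — i.e. reflexivity.
A: fails — world b does not see itself.
B: fails — world 2 does not see itself.
C: satisfies the condition.
D: fails — world 0 does not see itself.
E: fails — world w1 does not see itself.
Valid on: C.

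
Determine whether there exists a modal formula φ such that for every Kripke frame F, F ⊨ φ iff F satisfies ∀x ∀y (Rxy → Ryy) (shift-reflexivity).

Yes: it is shift-reflexivity, defined by the T□ schema □(□q → q).
Suppose □(□q→q) is valid. Take Rxy and set V(q)={w : Ryw}. Then at y, □q holds; since □(□q→q) at x, □q→q at y, so q at y, i.e. Ryy.

Yes, by □(□q → q)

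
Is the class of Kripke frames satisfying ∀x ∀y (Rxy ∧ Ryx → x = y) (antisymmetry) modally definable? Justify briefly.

No — not modally definable

Any modally definable frame class is closed under surjective bounded morphisms.
The 6-cycle (worlds s,t,u,v,w,x with s→t→u→v→w→x→s) is antisymmetric. Sending even-indexed worlds to a and odd-indexed worlds to b is a surjective bounded morphism onto the two-world frame with a↔b, which is not antisymmetric.
So no modal formula (or set of formulas) defines exactly the antisymmetric frames.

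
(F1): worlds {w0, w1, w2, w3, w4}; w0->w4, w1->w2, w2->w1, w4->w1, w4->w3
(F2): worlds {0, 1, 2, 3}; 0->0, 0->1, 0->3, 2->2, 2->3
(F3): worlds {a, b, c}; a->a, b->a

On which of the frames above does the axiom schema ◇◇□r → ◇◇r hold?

(F3)

This is the axiom for a generalized confluence (Geach) condition; its first-order frame correspondent is ∀x ∀y (xR²y → ∃w (yRw ∧ xR²w)).
(F1): fails — w0R²w1 but no w with w1Rw and w0R²w.
(F2): fails — 0R²1 but no w with 1Rw and 0R²w.
(F3): satisfies the condition.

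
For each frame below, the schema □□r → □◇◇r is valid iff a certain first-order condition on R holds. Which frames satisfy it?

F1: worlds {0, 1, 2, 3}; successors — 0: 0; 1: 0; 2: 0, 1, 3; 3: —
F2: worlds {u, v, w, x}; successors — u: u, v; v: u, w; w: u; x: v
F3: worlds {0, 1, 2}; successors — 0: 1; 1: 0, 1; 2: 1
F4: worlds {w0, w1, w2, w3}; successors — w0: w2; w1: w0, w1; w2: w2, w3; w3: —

F2, F3

The schema corresponds to a generalized confluence (Geach) condition: ∀x ∀z (xRz → ∃w (xR²w ∧ zR²w)).
F1: fails — 2R3 but no w with 2R²w and 3R²w.
F2: holds.
F3: holds.
F4: fails — w2Rw3 but no w with w2R²w and w3R²w.
Valid on: F2, F3.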